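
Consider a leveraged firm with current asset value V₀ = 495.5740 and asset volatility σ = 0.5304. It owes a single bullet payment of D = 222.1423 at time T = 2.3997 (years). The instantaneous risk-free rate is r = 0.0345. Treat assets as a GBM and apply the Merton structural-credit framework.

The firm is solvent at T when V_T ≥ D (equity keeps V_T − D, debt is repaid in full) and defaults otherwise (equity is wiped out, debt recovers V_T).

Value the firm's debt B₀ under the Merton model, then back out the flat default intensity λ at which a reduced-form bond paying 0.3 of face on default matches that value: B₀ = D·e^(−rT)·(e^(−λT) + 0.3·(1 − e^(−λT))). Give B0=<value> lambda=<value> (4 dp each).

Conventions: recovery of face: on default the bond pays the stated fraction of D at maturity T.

B0=186.7243 lambda=0.0552

Work the structural quantities from V₀ = 495.5740 against face 222.1423:
d₁ = [ln(V₀/D) + (r + σ²/2)T] / (σ√T)
   = [ln(495.5740/222.1423) + (0.0345 + 0.5·0.5304²)·2.3997] / (0.5304·√2.3997)
   = [0.802399 + 0.420336] / 0.821641 = 1.488162
d₂ = d₁ − σ√T = 1.488162 − 0.821641 = 0.666522
N(d₁) = 0.931646,  N(d₂) = 0.747461,  e^(−rT) = 0.920545
E₀ = V₀·N(d₁) − D·e^(−rT)·N(d₂)
   = 495.5740·0.931646 − 222.1423·0.920545·0.747461 = 308.849749
B₀ = V₀ − E₀ = 495.5740 − 308.849749 = 186.724251
e^(−λT) = (B₀·e^(rT)/D − 0.3)/(1 − 0.3) = (186.7243·1.086313/222.1423 − 0.3)/0.7 = 0.87587613
λ = −ln(0.87587613)/2.3997 = 0.055228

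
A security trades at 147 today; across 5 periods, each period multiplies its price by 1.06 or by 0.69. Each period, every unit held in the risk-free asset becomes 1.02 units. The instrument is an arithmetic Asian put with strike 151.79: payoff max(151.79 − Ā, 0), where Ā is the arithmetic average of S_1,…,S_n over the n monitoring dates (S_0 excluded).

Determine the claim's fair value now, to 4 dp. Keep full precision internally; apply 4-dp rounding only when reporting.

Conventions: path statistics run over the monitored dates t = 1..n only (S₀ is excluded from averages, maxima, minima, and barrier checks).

price = 8.9714

With p* = (R−d)/(u−d) = 0.8919, sum probability × payoff across the paths and divide by R^5.
Enumerate all 2^5 = 32 price paths (U = up ×1.06, D = down ×0.69); each path with k up-moves has probability p*^k·(1−p*)^(5−k).
DDDDD: Ā=55.2039, payoff=96.5861, prob=0.000015
UDDDD: Ā=84.8060, payoff=66.9840, prob=0.000122
DUDDD: Ā=73.9280, payoff=77.8620, prob=0.000122
UUDDD: Ā=113.5705, payoff=38.2195, prob=0.001005
DDUDD: Ā=66.4222, payoff=85.3678, prob=0.000122
UDUDD: Ā=102.0398, payoff=49.7502, prob=0.001005
DUUDD: Ā=91.1618, payoff=60.6282, prob=0.001005
UUUDD: Ā=140.0457, payoff=11.7443, prob=0.008292
DDDUD: Ā=61.2431, payoff=90.5469, prob=0.000122
UDDUD: Ā=94.0837, payoff=57.7063, prob=0.001005
DUDUD: Ā=83.2057, payoff=68.5843, prob=0.001005
UUDUD: Ā=127.8232, payoff=23.9668, prob=0.008292
DDUUD: Ā=75.6998, payoff=76.0902, prob=0.001005
UDUUD: Ā=116.2925, payoff=35.4975, prob=0.008292
DUUUD: Ā=105.4145, payoff=46.3755, prob=0.008292
UUUUD: Ā=161.9411, payoff=0.0000, prob=0.068408
DDDDU: Ā=57.6696, payoff=94.1204, prob=0.000122
UDDDU: Ā=88.5939, payoff=63.1961, prob=0.001005
DUDDU: Ā=77.7159, payoff=74.0741, prob=0.001005
UUDDU: Ā=119.3897, payoff=32.4003, prob=0.008292
DDUDU: Ā=70.2101, payoff=81.5799, prob=0.001005
UDUDU: Ā=107.8590, payoff=43.9310, prob=0.008292
DUUDU: Ā=96.9810, payoff=54.8090, prob=0.008292
UUUDU: Ā=148.9853, payoff=2.8047, prob=0.068408
DDDUU: Ā=65.0311, payoff=86.7589, prob=0.001005
UDDUU: Ā=99.9028, payoff=51.8872, prob=0.008292
DUDUU: Ā=89.0248, payoff=62.7652, prob=0.008292
UUDUU: Ā=136.7627, payoff=15.0273, prob=0.068408
DDUUU: Ā=81.5190, payoff=70.2710, prob=0.008292
UDUUU: Ā=125.2321, payoff=26.5579, prob=0.068408
DUUUU: Ā=114.3541, payoff=37.4359, prob=0.068408
UUUUU: Ā=175.6744, payoff=0.0000, prob=0.564366
Price = Σ prob·payoff / R^5 = 9.905194 / 1.104081 = 8.9714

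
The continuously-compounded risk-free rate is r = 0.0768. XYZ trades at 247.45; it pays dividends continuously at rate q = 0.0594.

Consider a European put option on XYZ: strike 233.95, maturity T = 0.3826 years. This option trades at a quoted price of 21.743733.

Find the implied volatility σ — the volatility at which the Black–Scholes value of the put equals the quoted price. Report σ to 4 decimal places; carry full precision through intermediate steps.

sigma = 0.4945

At σ = 0.4945 the Black–Scholes value reproduces the quote:
σ√T = 0.4945·√0.3826 = 0.305871
d₁ = (ln(S/K) + (r−q+σ²/2)T) / (σ√T) = (ln(247.45/233.95) + (0.0768−0.0594+0.4945²/2)·0.3826) / 0.305871 = (0.056101 + 0.053436) / 0.305871 = 0.358115
d₂ = d₁ − σ√T = 0.358115 − 0.305871 = 0.052243
e^{−rT} = 0.971044
e^{−qT} = 0.977530
N(−d₁) = 0.360129,  N(−d₂) = 0.479167
V = K·e^{−rT}·N(−d₂) − S·e^{−qT}·N(−d₁) = 108.855194 − 87.111462 = 21.743733 (the quoted price), and the Black–Scholes price is strictly increasing in σ, so σ is unique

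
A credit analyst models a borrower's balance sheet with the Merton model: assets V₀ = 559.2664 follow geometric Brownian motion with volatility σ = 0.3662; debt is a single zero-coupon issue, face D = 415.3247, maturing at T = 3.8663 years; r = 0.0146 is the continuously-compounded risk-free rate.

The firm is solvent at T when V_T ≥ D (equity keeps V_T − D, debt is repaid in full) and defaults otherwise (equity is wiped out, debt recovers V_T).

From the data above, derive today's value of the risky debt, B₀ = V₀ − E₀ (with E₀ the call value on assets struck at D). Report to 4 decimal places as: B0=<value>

B0=327.1025

With assets at 559.2664 and a single debt payment of 415.3247 at 3.8663 years:
d₁ = [ln(V₀/D) + (r + σ²/2)T] / (σ√T)
   = [ln(559.2664/415.3247) + (0.0146 + 0.5·0.3662²)·3.8663] / (0.3662·√3.8663)
   = [0.297565 + 0.315688] / 0.720056 = 0.851675
d₂ = d₁ − σ√T = 0.851675 − 0.720056 = 0.131619
N(d₁) = 0.802803,  N(d₂) = 0.552357,  e^(−rT) = 0.945116
E₀ = V₀·N(d₁) − D·e^(−rT)·N(d₂)
   = 559.2664·0.802803 − 415.3247·0.945116·0.552357 = 232.163873
B₀ = V₀ − E₀ = 559.2664 − 232.163873 = 327.102527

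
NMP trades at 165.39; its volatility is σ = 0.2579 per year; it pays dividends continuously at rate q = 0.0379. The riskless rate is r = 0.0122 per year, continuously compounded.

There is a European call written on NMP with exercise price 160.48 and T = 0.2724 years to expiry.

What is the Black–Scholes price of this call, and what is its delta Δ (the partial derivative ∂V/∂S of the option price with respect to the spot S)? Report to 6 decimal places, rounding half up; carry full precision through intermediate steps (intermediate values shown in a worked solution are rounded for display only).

σ√T = 0.2579·√0.2724 = 0.134603
d₁ = (ln(S/K) + (r−q+σ²/2)T) / (σ√T) = (ln(165.39/160.48) + (0.0122−0.0379+0.2579²/2)·0.2724) / 0.134603 = (0.030137 + 0.002058) / 0.134603 = 0.239187
d₂ = d₁ − σ√T = 0.239187 − 0.134603 = 0.104584
e^{−rT} = 0.996682
e^{−qT} = 0.989729
N(d₁) = 0.594520,  N(d₂) = 0.541647
Call price V = S·e^{−qT}·N(d₁) − K·e^{−rT}·N(d₂) = 97.317710 − 86.635127 = 10.682583
Δ = e^{−qT}·N(d₁) = 0.588414

price = 10.682583
Δ = 0.588414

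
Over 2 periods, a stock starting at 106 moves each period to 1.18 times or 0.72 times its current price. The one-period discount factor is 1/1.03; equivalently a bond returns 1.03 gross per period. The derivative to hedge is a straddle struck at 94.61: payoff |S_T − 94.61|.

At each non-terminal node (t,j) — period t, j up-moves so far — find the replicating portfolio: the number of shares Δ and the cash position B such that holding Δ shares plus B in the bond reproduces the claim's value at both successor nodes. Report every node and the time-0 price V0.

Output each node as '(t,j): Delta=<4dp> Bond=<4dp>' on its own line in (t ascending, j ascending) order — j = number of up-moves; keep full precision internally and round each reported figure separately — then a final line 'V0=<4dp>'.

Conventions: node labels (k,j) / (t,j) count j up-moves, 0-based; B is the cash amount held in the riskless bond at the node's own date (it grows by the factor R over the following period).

Under the risk-neutral measure, an up-move has probability p* = (R−d)/(u−d) = 0.6739 and values discount at R = 1.03.
Payoffs at expiry: V(2,0)=39.6596, V(2,1)=4.5524, V(2,2)=52.9844
  t=1,j=0: stock 76.3200 → up 90.0576 (V=4.5524), down 54.9504 (V=39.6596). Price 15.5344; hedge Δ=-1.0000, bond B=91.8544.
  t=1,j=1: stock 125.0800 → up 147.5944 (V=52.9844), down 90.0576 (V=4.5524). Price 36.1081; hedge Δ=0.8418, bond B=-69.1788.
  t=0,j=0: stock 106.0000 → up 125.0800 (V=36.1081), down 76.3200 (V=15.5344). Price 28.5430; hedge Δ=0.4219, bond B=-16.1825.
As a check, the time-0 holding Δ(0,0)·S0 + B(0,0) comes to 28.5430 — exactly V0.

(0,0): Delta=0.4219 Bond=-16.1825
(1,0): Delta=-1.0000 Bond=91.8544
(1,1): Delta=0.8418 Bond=-69.1788
V0=28.5430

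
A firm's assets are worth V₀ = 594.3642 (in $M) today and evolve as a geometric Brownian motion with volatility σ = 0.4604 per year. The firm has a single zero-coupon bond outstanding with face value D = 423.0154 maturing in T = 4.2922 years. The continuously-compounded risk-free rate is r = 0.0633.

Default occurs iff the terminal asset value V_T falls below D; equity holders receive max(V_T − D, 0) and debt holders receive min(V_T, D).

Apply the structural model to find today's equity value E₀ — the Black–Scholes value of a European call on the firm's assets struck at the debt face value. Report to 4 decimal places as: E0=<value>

Equity is a call on the firm's assets struck at D = 423.0154:
d₁ = [ln(V₀/D) + (r + σ²/2)T] / (σ√T)
   = [ln(594.3642/423.0154) + (0.0633 + 0.5·0.4604²)·4.2922] / (0.4604·√4.2922)
   = [0.340084 + 0.726601] / 0.953839 = 1.118306
d₂ = d₁ − σ√T = 1.118306 − 0.953839 = 0.164467
N(d₁) = 0.868282,  N(d₂) = 0.565318,  e^(−rT) = 0.762086
E₀ = V₀·N(d₁) − D·e^(−rT)·N(d₂)
   = 594.3642·0.868282 − 423.0154·0.762086·0.565318 = 333.831804

E0=333.8318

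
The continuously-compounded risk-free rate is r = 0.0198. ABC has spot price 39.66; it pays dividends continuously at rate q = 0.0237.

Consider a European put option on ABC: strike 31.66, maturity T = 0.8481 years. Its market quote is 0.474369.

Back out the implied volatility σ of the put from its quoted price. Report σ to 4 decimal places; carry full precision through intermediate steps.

sigma = 0.2183

At σ = 0.2183 the Black–Scholes value reproduces the quote:
σ√T = 0.2183·√0.8481 = 0.201038
d₁ = (ln(S/K) + (r−q+σ²/2)T) / (σ√T) = (ln(39.66/31.66) + (0.0198−0.0237+0.2183²/2)·0.8481) / 0.201038 = (0.225289 + 0.016900) / 0.201038 = 1.204698
d₂ = d₁ − σ√T = 1.204698 − 0.201038 = 1.003660
e^{−rT} = 0.983348
e^{−qT} = 0.980101
N(−d₁) = 0.114160,  N(−d₂) = 0.157771
V = K·e^{−rT}·N(−d₂) − S·e^{−qT}·N(−d₁) = 4.911859 − 4.437490 = 0.474369 (the quoted price), and the Black–Scholes price is strictly increasing in σ, so σ is unique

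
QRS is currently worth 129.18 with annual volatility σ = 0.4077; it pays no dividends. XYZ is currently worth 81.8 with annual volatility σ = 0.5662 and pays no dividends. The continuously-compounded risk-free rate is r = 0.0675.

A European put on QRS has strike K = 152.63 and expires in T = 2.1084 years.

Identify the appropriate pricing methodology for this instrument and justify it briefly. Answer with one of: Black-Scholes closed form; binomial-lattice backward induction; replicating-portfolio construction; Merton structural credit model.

framework: Black-Scholes closed form

Key observation: with QRS following a GBM at constant σ and r, the European put struck at 152.63 prices in closed form — nothing here needs a stepwise model or a balance sheet.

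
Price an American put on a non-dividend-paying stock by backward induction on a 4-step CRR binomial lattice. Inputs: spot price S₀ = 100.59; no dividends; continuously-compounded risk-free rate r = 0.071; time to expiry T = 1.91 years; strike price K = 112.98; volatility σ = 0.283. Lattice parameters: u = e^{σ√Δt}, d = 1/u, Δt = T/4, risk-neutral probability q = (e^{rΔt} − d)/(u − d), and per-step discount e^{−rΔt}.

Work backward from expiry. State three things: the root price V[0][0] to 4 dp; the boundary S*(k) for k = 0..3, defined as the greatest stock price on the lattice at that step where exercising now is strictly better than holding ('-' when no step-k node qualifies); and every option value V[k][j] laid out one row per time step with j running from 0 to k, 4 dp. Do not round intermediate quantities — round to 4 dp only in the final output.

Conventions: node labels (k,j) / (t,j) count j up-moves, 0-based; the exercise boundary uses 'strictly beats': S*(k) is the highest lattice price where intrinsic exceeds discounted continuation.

Δt=0.47750  u=1.21599  d=0.82238  q=0.53887  discount=0.96667
step 4 (expiry): payoffs max(K−S,0) = 66.9715 44.9507 12.3900 0.0000 0.0000
step 3: (k=3,j=0): S=55.9457, K−S=57.0343, hold=53.2682 ⇒ V=57.0343 exercise | (k=3,j=1): S=82.7229, K−S=30.2571, hold=26.4910 ⇒ V=30.2571 exercise | (k=3,j=2): S=122.3162, K−S=0.0000, hold=5.5229 ⇒ V=5.5229 continue | (k=3,j=3): S=180.8600, K−S=0.0000, hold=0.0000 ⇒ V=0.0000 continue  boundary S*=82.7229
step 2: (k=2,j=0): S=68.0293, K−S=44.9507, hold=41.1846 ⇒ V=44.9507 exercise | (k=2,j=1): S=100.5900, K−S=12.3900, hold=16.3642 ⇒ V=16.3642 continue | (k=2,j=2): S=148.7351, K−S=0.0000, hold=2.4619 ⇒ V=2.4619 continue  boundary S*=68.0293
step 1: (k=1,j=0): S=82.7229, K−S=30.2571, hold=28.5612 ⇒ V=30.2571 exercise | (k=1,j=1): S=122.3162, K−S=0.0000, hold=8.5768 ⇒ V=8.5768 continue  boundary S*=82.7229
step 0: (k=0,j=0): S=100.5900, K−S=12.3900, hold=17.9550 ⇒ V=17.9550 continue  boundary S*=-

price = 17.9550
boundary = - 82.7229 68.0293 82.7229
tree:
17.9550
30.2571 8.5768
44.9507 16.3642 2.4619
57.0343 30.2571 5.5229 0.0000
66.9715 44.9507 12.3900 0.0000 0.0000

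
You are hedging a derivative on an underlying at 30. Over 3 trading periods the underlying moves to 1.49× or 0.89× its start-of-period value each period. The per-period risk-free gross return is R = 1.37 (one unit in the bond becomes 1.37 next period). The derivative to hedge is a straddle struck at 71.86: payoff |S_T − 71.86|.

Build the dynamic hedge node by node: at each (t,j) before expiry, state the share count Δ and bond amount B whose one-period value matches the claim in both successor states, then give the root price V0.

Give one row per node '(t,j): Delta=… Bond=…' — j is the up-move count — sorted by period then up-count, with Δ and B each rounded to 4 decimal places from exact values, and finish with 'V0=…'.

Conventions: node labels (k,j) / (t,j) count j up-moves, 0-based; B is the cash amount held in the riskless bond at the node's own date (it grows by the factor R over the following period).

Since d<R<u, set p* = (R−d)/(u−d) = 0.8000; price each node as the discounted p*-expectation of its children.
Expiry values: V(3,0)=50.7109, V(3,1)=36.4531, V(3,2)=12.5833, V(3,3)=27.3785
Node (2,0) S=23.7630: V=(p*·36.4531+(1−p*)·50.7109)/1.37=28.6896; Δ=(36.4531−50.7109)/(35.4069−21.1491)=-1.0000; B=V−Δ·S=52.4526
Node (2,1) S=39.7830: V=(p*·12.5833+(1−p*)·36.4531)/1.37=12.6696; Δ=(12.5833−36.4531)/(59.2767−35.4069)=-1.0000; B=V−Δ·S=52.4526
Node (2,2) S=66.6030: V=(p*·27.3785+(1−p*)·12.5833)/1.37=17.8244; Δ=(27.3785−12.5833)/(99.2385−59.2767)=0.3702; B=V−Δ·S=-6.8342
Node (1,0) S=26.7000: V=(p*·12.6696+(1−p*)·28.6896)/1.37=11.5865; Δ=(12.6696−28.6896)/(39.7830−23.7630)=-1.0000; B=V−Δ·S=38.2865
Node (1,1) S=44.7000: V=(p*·17.8244+(1−p*)·12.6696)/1.37=12.2580; Δ=(17.8244−12.6696)/(66.6030−39.7830)=0.1922; B=V−Δ·S=3.6666
Node (0,0) S=30.0000: V=(p*·12.2580+(1−p*)·11.5865)/1.37=8.8494; Δ=(12.2580−11.5865)/(44.7000−26.7000)=0.0373; B=V−Δ·S=7.7303
Sanity check at the root: Δ(0,0)·S0 + B(0,0) reproduces V0 = 8.8494.

(0,0): Delta=0.0373 Bond=7.7303
(1,0): Delta=-1.0000 Bond=38.2865
(1,1): Delta=0.1922 Bond=3.6666
(2,0): Delta=-1.0000 Bond=52.4526
(2,1): Delta=-1.0000 Bond=52.4526
(2,2): Delta=0.3702 Bond=-6.8342
V0=8.8494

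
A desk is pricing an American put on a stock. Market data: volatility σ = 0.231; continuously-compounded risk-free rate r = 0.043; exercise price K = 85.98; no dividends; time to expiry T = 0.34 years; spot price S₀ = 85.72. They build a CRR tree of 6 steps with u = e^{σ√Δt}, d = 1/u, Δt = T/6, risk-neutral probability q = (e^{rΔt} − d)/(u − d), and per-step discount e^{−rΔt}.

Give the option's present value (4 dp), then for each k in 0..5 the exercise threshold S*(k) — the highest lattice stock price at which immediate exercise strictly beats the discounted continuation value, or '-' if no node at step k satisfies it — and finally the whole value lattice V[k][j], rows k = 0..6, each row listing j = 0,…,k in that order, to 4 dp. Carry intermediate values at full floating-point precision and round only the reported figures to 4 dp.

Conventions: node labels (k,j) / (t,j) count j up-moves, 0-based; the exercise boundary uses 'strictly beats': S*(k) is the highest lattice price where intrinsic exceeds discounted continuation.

price = 4.1384
boundary = - - - 72.6838 76.7926 81.1336
tree:
4.1384
6.3704 2.0003
9.4331 3.4397 0.6181
13.2962 5.7434 1.2288 0.0307
17.1851 9.1874 2.4412 0.0625 0.0000
20.8659 13.2962 4.8464 0.1275 0.0000 0.0000
24.3498 17.1851 9.1874 0.2600 0.0000 0.0000 0.0000

params: Δt=0.05667 u=1.05653 d=0.94650 q=0.50843 e^(-rΔt)=0.99757
t_6 payoffs: 24.3498 17.1851 9.1874 0.2600 0.0000 0.0000 0.0000
t_5: node(5,0) S=65.1141 payoff=20.8659 vs cont=20.6566 → 20.8659 [stop]  node(5,1) S=72.6838 payoff=13.2962 vs cont=13.0869 → 13.2962 [stop]  node(5,2) S=81.1336 payoff=4.8464 vs cont=4.6372 → 4.8464 [stop]  node(5,3) S=90.5657 payoff=0.0000 vs cont=0.1275 → 0.1275 [wait]  node(5,4) S=101.0942 payoff=0.0000 vs cont=0.0000 → 0.0000 [wait]  node(5,5) S=112.8468 payoff=0.0000 vs cont=0.0000 → 0.0000 [wait]  ⇒ S*(5)=81.1336
t_4: node(4,0) S=68.7949 payoff=17.1851 vs cont=16.9758 → 17.1851 [stop]  node(4,1) S=76.7926 payoff=9.1874 vs cont=8.9782 → 9.1874 [stop]  node(4,2) S=85.7200 payoff=0.2600 vs cont=2.4412 → 2.4412 [wait]  node(4,3) S=95.6853 payoff=0.0000 vs cont=0.0625 → 0.0625 [wait]  node(4,4) S=106.8090 payoff=0.0000 vs cont=0.0000 → 0.0000 [wait]  ⇒ S*(4)=76.7926
t_3: node(3,0) S=72.6838 payoff=13.2962 vs cont=13.0869 → 13.2962 [stop]  node(3,1) S=81.1336 payoff=4.8464 vs cont=5.7434 → 5.7434 [wait]  node(3,2) S=90.5657 payoff=0.0000 vs cont=1.2288 → 1.2288 [wait]  node(3,3) S=101.0942 payoff=0.0000 vs cont=0.0307 → 0.0307 [wait]  ⇒ S*(3)=72.6838
t_2: node(2,0) S=76.7926 payoff=9.1874 vs cont=9.4331 → 9.4331 [wait]  node(2,1) S=85.7200 payoff=0.2600 vs cont=3.4397 → 3.4397 [wait]  node(2,2) S=95.6853 payoff=0.0000 vs cont=0.6181 → 0.6181 [wait]  ⇒ S*(2)=-
t_1: node(1,0) S=81.1336 payoff=4.8464 vs cont=6.3704 → 6.3704 [wait]  node(1,1) S=90.5657 payoff=0.0000 vs cont=2.0003 → 2.0003 [wait]  ⇒ S*(1)=-
t_0: node(0,0) S=85.7200 payoff=0.2600 vs cont=4.1384 → 4.1384 [wait]  ⇒ S*(0)=-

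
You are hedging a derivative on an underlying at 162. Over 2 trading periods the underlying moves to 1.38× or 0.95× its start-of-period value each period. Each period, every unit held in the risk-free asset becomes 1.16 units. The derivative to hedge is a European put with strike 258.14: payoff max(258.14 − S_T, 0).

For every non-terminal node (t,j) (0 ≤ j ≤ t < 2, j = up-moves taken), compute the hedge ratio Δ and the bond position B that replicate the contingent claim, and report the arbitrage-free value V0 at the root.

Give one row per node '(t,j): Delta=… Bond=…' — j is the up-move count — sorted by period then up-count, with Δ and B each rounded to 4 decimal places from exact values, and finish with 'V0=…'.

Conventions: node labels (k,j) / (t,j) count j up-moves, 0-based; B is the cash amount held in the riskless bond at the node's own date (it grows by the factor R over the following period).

(0,0): Delta=-0.6956 Bond=151.4489
(1,0): Delta=-1.0000 Bond=222.5345
(1,1): Delta=-0.4760 Bond=126.5959
V0=38.7686

Risk-neutral probability p* = (R−d)/(u−d) = (1.16−0.95)/(1.38−0.95) = 0.4884.
Payoffs at expiry: V(2,0)=111.9350, V(2,1)=45.7580, V(2,2)=0.0000
Node (1,0) S=153.9000: V=(p*·45.7580+(1−p*)·111.9350)/1.16=68.6345; Δ=(45.7580−111.9350)/(212.3820−146.2050)=-1.0000; B=V−Δ·S=222.5345
Node (1,1) S=223.5600: V=(p*·0.0000+(1−p*)·45.7580)/1.16=20.1820; Δ=(0.0000−45.7580)/(308.5128−212.3820)=-0.4760; B=V−Δ·S=126.5959
Node (0,0) S=162.0000: V=(p*·20.1820+(1−p*)·68.6345)/1.16=38.7686; Δ=(20.1820−68.6345)/(223.5600−153.9000)=-0.6956; B=V−Δ·S=151.4489
Verification: the root portfolio costs Δ(0,0)·S0 + B(0,0) = 38.7686, matching V0.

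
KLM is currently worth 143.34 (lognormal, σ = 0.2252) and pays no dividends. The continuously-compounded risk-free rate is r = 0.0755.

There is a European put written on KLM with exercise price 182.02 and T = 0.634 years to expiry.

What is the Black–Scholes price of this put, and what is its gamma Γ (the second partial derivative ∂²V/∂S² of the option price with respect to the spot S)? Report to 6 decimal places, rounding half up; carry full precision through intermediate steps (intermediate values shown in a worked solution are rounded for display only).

price = 32.244281
Γ = 0.009643

σ√T = 0.2252·√0.634 = 0.179314
d₁ = (ln(S/K) + (r+σ²/2)T) / (σ√T) = (ln(143.34/182.02) + (0.0755+0.2252²/2)·0.634) / 0.179314 = (-0.238897 + 0.063944) / 0.179314 = -0.975685
d₂ = d₁ − σ√T = -0.975685 − 0.179314 = -1.154998
e^{−rT} = 0.953261
N(−d₁) = 0.835390,  N(−d₂) = 0.875954
Put price V = K·e^{−rT}·N(−d₂) − S·N(−d₁) = 151.989035 − 119.744754 = 32.244281
φ(d₁) = (1/√(2π))·e^{−d₁²/2} = 0.247853
Γ = φ(d₁) / (S·σ·√T) = 0.009643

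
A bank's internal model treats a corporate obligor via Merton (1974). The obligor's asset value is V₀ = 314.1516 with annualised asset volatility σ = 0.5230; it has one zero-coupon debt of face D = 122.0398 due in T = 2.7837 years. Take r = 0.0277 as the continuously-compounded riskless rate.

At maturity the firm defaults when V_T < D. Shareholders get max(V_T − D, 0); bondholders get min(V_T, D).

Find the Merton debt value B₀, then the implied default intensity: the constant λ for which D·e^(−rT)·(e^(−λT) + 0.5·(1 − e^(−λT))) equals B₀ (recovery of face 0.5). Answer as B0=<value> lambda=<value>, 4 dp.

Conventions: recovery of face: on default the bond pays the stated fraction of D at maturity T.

Equity is a call on the firm's assets struck at D = 122.0398:
d₁ = [ln(V₀/D) + (r + σ²/2)T] / (σ√T)
   = [ln(314.1516/122.0398) + (0.0277 + 0.5·0.5230²)·2.7837] / (0.5230·√2.7837)
   = [0.945528 + 0.457820] / 0.872595 = 1.608246
d₂ = d₁ − σ√T = 1.608246 − 0.872595 = 0.735651
N(d₁) = 0.946109,  N(d₂) = 0.769028,  e^(−rT) = 0.925789
E₀ = V₀·N(d₁) − D·e^(−rT)·N(d₂)
   = 314.1516·0.946109 − 122.0398·0.925789·0.769028 = 210.334518
B₀ = V₀ − E₀ = 314.1516 − 210.334518 = 103.817082
e^(−λT) = (B₀·e^(rT)/D − 0.5)/(1 − 0.5) = (103.8171·1.080159/122.0398 − 0.5)/0.5 = 0.83774476
λ = −ln(0.83774476)/2.7837 = 0.063599

B0=103.8171 lambda=0.0636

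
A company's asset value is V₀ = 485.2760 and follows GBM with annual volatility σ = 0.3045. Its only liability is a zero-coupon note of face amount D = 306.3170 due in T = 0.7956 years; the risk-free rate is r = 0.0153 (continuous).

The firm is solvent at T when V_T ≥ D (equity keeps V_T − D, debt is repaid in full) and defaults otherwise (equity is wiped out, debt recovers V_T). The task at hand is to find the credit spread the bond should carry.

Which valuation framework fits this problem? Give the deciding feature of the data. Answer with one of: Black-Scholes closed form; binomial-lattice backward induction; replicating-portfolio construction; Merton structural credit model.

Key observation: a levered firm with one bullet debt due at 0.7956 years is the canonical structural-credit setup: equity is a call on the firm's assets struck at the face value.

framework: Merton structural credit model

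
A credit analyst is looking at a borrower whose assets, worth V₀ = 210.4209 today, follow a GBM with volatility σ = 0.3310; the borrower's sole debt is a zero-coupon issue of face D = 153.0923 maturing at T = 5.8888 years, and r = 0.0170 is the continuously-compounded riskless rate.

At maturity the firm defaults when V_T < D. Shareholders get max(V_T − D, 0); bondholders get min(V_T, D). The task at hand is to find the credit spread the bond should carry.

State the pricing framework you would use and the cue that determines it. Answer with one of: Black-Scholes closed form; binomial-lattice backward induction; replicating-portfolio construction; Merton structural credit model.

framework: Merton structural credit model

Key observation: the data describe a firm's assets (V₀ = 210.4209, GBM) and a single zero-coupon debt of face 153.0923, so credit quantities follow from equity-as-call in the structural model.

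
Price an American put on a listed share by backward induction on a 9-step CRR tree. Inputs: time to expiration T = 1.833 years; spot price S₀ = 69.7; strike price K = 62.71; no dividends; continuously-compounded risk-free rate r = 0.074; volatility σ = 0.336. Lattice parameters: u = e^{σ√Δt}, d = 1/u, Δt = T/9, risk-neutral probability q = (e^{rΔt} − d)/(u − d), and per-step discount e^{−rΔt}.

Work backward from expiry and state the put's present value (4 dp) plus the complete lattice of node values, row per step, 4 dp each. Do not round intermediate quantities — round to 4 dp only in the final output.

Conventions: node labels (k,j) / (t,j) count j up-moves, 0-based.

price = 5.9577
tree:
5.9577
8.9468 3.2860
13.0665 5.2862 1.4774
18.4848 8.2906 2.5799 0.4707
24.7072 12.6110 4.4193 0.9034 0.0723
30.0541 18.4848 7.3876 1.7218 0.1503 0.0000
34.6487 24.7072 11.9551 3.2540 0.3128 0.0000 0.0000
38.5969 30.0541 18.4848 6.0871 0.6507 0.0000 0.0000 0.0000
41.9896 34.6487 24.7072 11.2435 1.3538 0.0000 0.0000 0.0000 0.0000
44.9049 38.5969 30.0541 18.4848 2.8167 0.0000 0.0000 0.0000 0.0000 0.0000

params: Δt=0.20367 u=1.16374 d=0.85930 q=0.51204 e^(-rΔt)=0.98504
t_9 payoffs: 44.9049 38.5969 30.0541 18.4848 2.8167 0.0000 0.0000 0.0000 0.0000 0.0000
k=8: node(8,0) S=20.7204 payoff=41.9896 vs cont=41.0515 → 41.9896 [stop]  node(8,1) S=28.0613 payoff=34.6487 vs cont=33.7107 → 34.6487 [stop]  node(8,2) S=38.0028 payoff=24.7072 vs cont=23.7691 → 24.7072 [stop]  node(8,3) S=51.4665 payoff=11.2435 vs cont=10.3055 → 11.2435 [stop]  node(8,4) S=69.7000 payoff=0.0000 vs cont=1.3538 → 1.3538 [wait]  node(8,5) S=94.3933 payoff=0.0000 vs cont=0.0000 → 0.0000 [wait]  node(8,6) S=127.8350 payoff=0.0000 vs cont=0.0000 → 0.0000 [wait]  node(8,7) S=173.1243 payoff=0.0000 vs cont=0.0000 → 0.0000 [wait]  node(8,8) S=234.4588 payoff=0.0000 vs cont=0.0000 → 0.0000 [wait]
k=7: node(7,0) S=24.1131 payoff=38.5969 vs cont=37.6589 → 38.5969 [stop]  node(7,1) S=32.6559 payoff=30.0541 vs cont=29.1161 → 30.0541 [stop]  node(7,2) S=44.2252 payoff=18.4848 vs cont=17.5467 → 18.4848 [stop]  node(7,3) S=59.8933 payoff=2.8167 vs cont=6.0871 → 6.0871 [wait]  node(7,4) S=81.1124 payoff=0.0000 vs cont=0.6507 → 0.6507 [wait]  node(7,5) S=109.8488 payoff=0.0000 vs cont=0.0000 → 0.0000 [wait]  node(7,6) S=148.7661 payoff=0.0000 vs cont=0.0000 → 0.0000 [wait]  node(7,7) S=201.4709 payoff=0.0000 vs cont=0.0000 → 0.0000 [wait]
k=6: node(6,0) S=28.0613 payoff=34.6487 vs cont=33.7107 → 34.6487 [stop]  node(6,1) S=38.0028 payoff=24.7072 vs cont=23.7691 → 24.7072 [stop]  node(6,2) S=51.4665 payoff=11.2435 vs cont=11.9551 → 11.9551 [wait]  node(6,3) S=69.7000 payoff=0.0000 vs cont=3.2540 → 3.2540 [wait]  node(6,4) S=94.3933 payoff=0.0000 vs cont=0.3128 → 0.3128 [wait]  node(6,5) S=127.8350 payoff=0.0000 vs cont=0.0000 → 0.0000 [wait]  node(6,6) S=173.1243 payoff=0.0000 vs cont=0.0000 → 0.0000 [wait]
k=5: node(5,0) S=32.6559 payoff=30.0541 vs cont=29.1161 → 30.0541 [stop]  node(5,1) S=44.2252 payoff=18.4848 vs cont=17.9056 → 18.4848 [stop]  node(5,2) S=59.8933 payoff=2.8167 vs cont=7.3876 → 7.3876 [wait]  node(5,3) S=81.1124 payoff=0.0000 vs cont=1.7218 → 1.7218 [wait]  node(5,4) S=109.8488 payoff=0.0000 vs cont=0.1503 → 0.1503 [wait]  node(5,5) S=148.7661 payoff=0.0000 vs cont=0.0000 → 0.0000 [wait]
k=4: node(4,0) S=38.0028 payoff=24.7072 vs cont=23.7691 → 24.7072 [stop]  node(4,1) S=51.4665 payoff=11.2435 vs cont=12.6110 → 12.6110 [wait]  node(4,2) S=69.7000 payoff=0.0000 vs cont=4.4193 → 4.4193 [wait]  node(4,3) S=94.3933 payoff=0.0000 vs cont=0.9034 → 0.9034 [wait]  node(4,4) S=127.8350 payoff=0.0000 vs cont=0.0723 → 0.0723 [wait]
k=3: node(3,0) S=44.2252 payoff=18.4848 vs cont=18.2365 → 18.4848 [stop]  node(3,1) S=59.8933 payoff=2.8167 vs cont=8.2906 → 8.2906 [wait]  node(3,2) S=81.1124 payoff=0.0000 vs cont=2.5799 → 2.5799 [wait]  node(3,3) S=109.8488 payoff=0.0000 vs cont=0.4707 → 0.4707 [wait]
k=2: node(2,0) S=51.4665 payoff=11.2435 vs cont=13.0665 → 13.0665 [wait]  node(2,1) S=69.7000 payoff=0.0000 vs cont=5.2862 → 5.2862 [wait]  node(2,2) S=94.3933 payoff=0.0000 vs cont=1.4774 → 1.4774 [wait]
k=1: node(1,0) S=59.8933 payoff=2.8167 vs cont=8.9468 → 8.9468 [wait]  node(1,1) S=81.1124 payoff=0.0000 vs cont=3.2860 → 3.2860 [wait]
k=0: node(0,0) S=69.7000 payoff=0.0000 vs cont=5.9577 → 5.9577 [wait]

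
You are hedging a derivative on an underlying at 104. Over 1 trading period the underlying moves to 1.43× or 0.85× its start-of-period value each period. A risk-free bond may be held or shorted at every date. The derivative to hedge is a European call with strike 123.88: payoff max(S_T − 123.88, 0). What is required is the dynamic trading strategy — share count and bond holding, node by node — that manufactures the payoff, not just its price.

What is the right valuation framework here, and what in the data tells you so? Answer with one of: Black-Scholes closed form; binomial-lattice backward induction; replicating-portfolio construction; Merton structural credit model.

Key observation: since the answer must list Δ and B at each node of the 1.43/0.85 lattice on 104, the replicating-portfolio method — solving the two-state system at every node — is the one that applies.

framework: replicating-portfolio construction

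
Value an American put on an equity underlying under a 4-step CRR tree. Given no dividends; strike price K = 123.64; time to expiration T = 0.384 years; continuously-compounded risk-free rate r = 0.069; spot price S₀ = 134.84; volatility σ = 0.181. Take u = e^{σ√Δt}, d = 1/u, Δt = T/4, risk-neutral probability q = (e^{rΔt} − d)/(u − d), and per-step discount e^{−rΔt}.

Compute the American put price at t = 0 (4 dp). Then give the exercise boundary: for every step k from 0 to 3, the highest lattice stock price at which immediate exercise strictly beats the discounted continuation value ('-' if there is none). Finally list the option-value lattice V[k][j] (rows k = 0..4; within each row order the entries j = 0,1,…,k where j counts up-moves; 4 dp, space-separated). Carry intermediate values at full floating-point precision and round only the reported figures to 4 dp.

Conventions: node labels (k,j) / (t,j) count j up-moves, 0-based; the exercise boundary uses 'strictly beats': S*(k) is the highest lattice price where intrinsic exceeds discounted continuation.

price = 1.3582
boundary = - - - 113.9599
tree:
1.3582
2.6627 0.2865
5.1335 0.6341 0.0000
9.6801 1.4035 0.0000 0.0000
15.8952 3.1066 0.0000 0.0000 0.0000

Δt=0.09600  u=1.05768  d=0.94546  q=0.54521  discount=0.99340
step 4 (expiry): payoffs max(K−S,0) = 15.8952 3.1066 0.0000 0.0000 0.0000
step 3: (k=3,j=0): S=113.9599, K−S=9.6801, hold=8.8638 ⇒ V=9.6801 exercise | (k=3,j=1): S=127.4862, K−S=0.0000, hold=1.4035 ⇒ V=1.4035 continue | (k=3,j=2): S=142.6180, K−S=0.0000, hold=0.0000 ⇒ V=0.0000 continue | (k=3,j=3): S=159.5458, K−S=0.0000, hold=0.0000 ⇒ V=0.0000 continue  boundary S*=113.9599
step 2: (k=2,j=0): S=120.5334, K−S=3.1066, hold=5.1335 ⇒ V=5.1335 continue | (k=2,j=1): S=134.8400, K−S=0.0000, hold=0.6341 ⇒ V=0.6341 continue | (k=2,j=2): S=150.8446, K−S=0.0000, hold=0.0000 ⇒ V=0.0000 continue  boundary S*=-
step 1: (k=1,j=0): S=127.4862, K−S=0.0000, hold=2.6627 ⇒ V=2.6627 continue | (k=1,j=1): S=142.6180, K−S=0.0000, hold=0.2865 ⇒ V=0.2865 continue  boundary S*=-
step 0: (k=0,j=0): S=134.8400, K−S=0.0000, hold=1.3582 ⇒ V=1.3582 continue  boundary S*=-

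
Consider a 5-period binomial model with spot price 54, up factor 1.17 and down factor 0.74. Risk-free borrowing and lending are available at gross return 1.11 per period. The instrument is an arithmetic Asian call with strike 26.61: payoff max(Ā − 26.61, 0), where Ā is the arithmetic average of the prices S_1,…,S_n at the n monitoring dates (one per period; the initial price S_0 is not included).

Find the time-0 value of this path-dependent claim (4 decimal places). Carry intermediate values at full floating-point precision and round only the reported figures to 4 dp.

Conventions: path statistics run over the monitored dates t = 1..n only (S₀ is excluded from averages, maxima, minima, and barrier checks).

price = 28.5150

Set p* = 0.8605 (from d < R < u); the path-dependent value is the discounted p*-expectation over all price paths.
Enumerate all 2^5 = 32 price paths (U = up ×1.17, D = down ×0.74); each path with k up-moves has probability p*^k·(1−p*)^(5−k).
DDDDD: Ā=23.9176, payoff=0.0000, prob=0.000053
UDDDD: Ā=37.8156, payoff=11.2056, prob=0.000326
DUDDD: Ā=33.1716, payoff=6.5616, prob=0.000326
UUDDD: Ā=52.4470, payoff=25.8370, prob=0.002011
DDUDD: Ā=29.7351, payoff=3.1251, prob=0.000326
UDUDD: Ā=47.0136, payoff=20.4036, prob=0.002011
DUUDD: Ā=42.3696, payoff=15.7596, prob=0.002011
UUUDD: Ā=66.9897, payoff=40.3797, prob=0.012404
DDDUD: Ā=27.1920, payoff=0.5820, prob=0.000326
UDDUD: Ā=42.9928, payoff=16.3828, prob=0.002011
DUDUD: Ā=38.3488, payoff=11.7388, prob=0.002011
UUDUD: Ā=60.6325, payoff=34.0225, prob=0.012404
DDUUD: Ā=34.9122, payoff=8.3022, prob=0.002011
UDUUD: Ā=55.1990, payoff=28.5890, prob=0.012404
DUUUD: Ā=50.5550, payoff=23.9450, prob=0.012404
UUUUD: Ā=79.9316, payoff=53.3216, prob=0.076492
DDDDU: Ā=25.3102, payoff=0.0000, prob=0.000326
UDDDU: Ā=40.0174, payoff=13.4074, prob=0.002011
DUDDU: Ā=35.3734, payoff=8.7634, prob=0.002011
UUDDU: Ā=55.9282, payoff=29.3182, prob=0.012404
DDUDU: Ā=31.9368, payoff=5.3268, prob=0.002011
UDUDU: Ā=50.4947, payoff=23.8847, prob=0.012404
DUUDU: Ā=45.8507, payoff=19.2407, prob=0.012404
UUUDU: Ā=72.4937, payoff=45.8837, prob=0.076492
DDDUU: Ā=29.3938, payoff=2.7838, prob=0.002011
UDDUU: Ā=46.4740, payoff=19.8640, prob=0.012404
DUDUU: Ā=41.8300, payoff=15.2200, prob=0.012404
UUDUU: Ā=66.1366, payoff=39.5266, prob=0.076492
DDUUU: Ā=38.3934, payoff=11.7834, prob=0.012404
UDUUU: Ā=60.7031, payoff=34.0931, prob=0.076492
DUUUU: Ā=56.0591, payoff=29.4491, prob=0.076492
UUUUU: Ā=88.6340, payoff=62.0240, prob=0.471701
Price = Σ prob·payoff / R^5 = 48.049450 / 1.685058 = 28.5150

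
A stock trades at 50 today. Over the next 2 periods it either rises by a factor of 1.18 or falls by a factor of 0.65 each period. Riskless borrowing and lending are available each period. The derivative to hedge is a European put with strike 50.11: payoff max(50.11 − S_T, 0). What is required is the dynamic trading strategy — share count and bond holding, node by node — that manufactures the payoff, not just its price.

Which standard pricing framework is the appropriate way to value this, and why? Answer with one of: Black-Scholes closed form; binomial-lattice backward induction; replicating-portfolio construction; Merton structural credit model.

Key observation: what is demanded is not a single number but the (Δ, B) position at each node of the 1.18/0.65 tree starting at 50; constructing those positions is the replicating-portfolio method.

framework: replicating-portfolio construction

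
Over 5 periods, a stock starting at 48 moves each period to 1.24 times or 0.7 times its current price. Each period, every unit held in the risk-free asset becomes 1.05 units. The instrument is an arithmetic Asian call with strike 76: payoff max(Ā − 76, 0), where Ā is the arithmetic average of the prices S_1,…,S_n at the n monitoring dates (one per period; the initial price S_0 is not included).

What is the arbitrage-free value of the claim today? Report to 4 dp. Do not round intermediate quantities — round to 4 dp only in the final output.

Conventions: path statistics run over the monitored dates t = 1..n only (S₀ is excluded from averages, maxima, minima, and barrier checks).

price = 2.1428

Under the martingale measure an up-move has probability p* = 0.6481; value the claim as the probability-weighted average of per-path payoffs, discounted 5 periods at R = 1.05.
Enumerate all 2^5 = 32 price paths (U = up ×1.24, D = down ×0.7); each path with k up-moves has probability p*^k·(1−p*)^(5−k).
DDDDD: Ā=18.6352, payoff=0.0000, prob=0.005393
UDDDD: Ā=33.0110, payoff=0.0000, prob=0.009934
DUDDD: Ā=27.8270, payoff=0.0000, prob=0.009934
UUDDD: Ā=49.2935, payoff=0.0000, prob=0.018299
DDUDD: Ā=24.1982, payoff=0.0000, prob=0.009934
UDUDD: Ā=42.8654, payoff=0.0000, prob=0.018299
DUUDD: Ā=37.6814, payoff=0.0000, prob=0.018299
UUUDD: Ā=66.7498, payoff=0.0000, prob=0.033709
DDDUD: Ā=21.6580, payoff=0.0000, prob=0.009934
UDDUD: Ā=38.3656, payoff=0.0000, prob=0.018299
DUDUD: Ā=33.1816, payoff=0.0000, prob=0.018299
UUDUD: Ā=58.7789, payoff=0.0000, prob=0.033709
DDUUD: Ā=29.5528, payoff=0.0000, prob=0.018299
UDUUD: Ā=52.3507, payoff=0.0000, prob=0.033709
DUUUD: Ā=47.1667, payoff=0.0000, prob=0.033709
UUUUD: Ā=83.5525, payoff=7.5525, prob=0.062095
DDDDU: Ā=19.8799, payoff=0.0000, prob=0.009934
UDDDU: Ā=35.2158, payoff=0.0000, prob=0.018299
DUDDU: Ā=30.0318, payoff=0.0000, prob=0.018299
UUDDU: Ā=53.1993, payoff=0.0000, prob=0.033709
DDUDU: Ā=26.4030, payoff=0.0000, prob=0.018299
UDUDU: Ā=46.7711, payoff=0.0000, prob=0.033709
DUUDU: Ā=41.5871, payoff=0.0000, prob=0.033709
UUUDU: Ā=73.6686, payoff=0.0000, prob=0.062095
DDDUU: Ā=23.8629, payoff=0.0000, prob=0.018299
UDDUU: Ā=42.2714, payoff=0.0000, prob=0.033709
DUDUU: Ā=37.0874, payoff=0.0000, prob=0.033709
UUDUU: Ā=65.6977, payoff=0.0000, prob=0.062095
DDUUU: Ā=33.4586, payoff=0.0000, prob=0.033709
UDUUU: Ā=59.2695, payoff=0.0000, prob=0.062095
DUUUU: Ā=54.0855, payoff=0.0000, prob=0.062095
UUUUU: Ā=95.8086, payoff=19.8086, prob=0.114386
Price = Σ prob·payoff / R^5 = 2.734793 / 1.276282 = 2.1428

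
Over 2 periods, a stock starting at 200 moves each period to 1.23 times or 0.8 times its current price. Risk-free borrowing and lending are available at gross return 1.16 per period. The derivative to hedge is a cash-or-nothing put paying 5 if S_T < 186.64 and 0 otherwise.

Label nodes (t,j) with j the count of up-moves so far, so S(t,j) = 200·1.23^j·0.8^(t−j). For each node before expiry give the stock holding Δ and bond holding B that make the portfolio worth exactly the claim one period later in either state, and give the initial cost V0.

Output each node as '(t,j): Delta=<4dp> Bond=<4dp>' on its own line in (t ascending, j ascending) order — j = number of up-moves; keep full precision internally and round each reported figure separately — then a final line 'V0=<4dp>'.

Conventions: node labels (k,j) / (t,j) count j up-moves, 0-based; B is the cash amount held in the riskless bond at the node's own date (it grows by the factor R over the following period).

(0,0): Delta=-0.0082 Bond=1.7303
(1,0): Delta=-0.0727 Bond=12.3296
(1,1): Delta=0.0000 Bond=0.0000
V0=0.0985

Arbitrage-free pricing uses the up-move probability p* = (R−d)/(u−d) = 0.8372, discounting each step at R = 1.16.
Payoffs at expiry: V(2,0)=5.0000, V(2,1)=0.0000, V(2,2)=0.0000
(1,0): S=160.0000. Δ = (V_up−V_dn)/(S_up−S_dn) = (0.0000−5.0000)/(196.8000−128.0000) = -0.0727. V = [p*·0.0000 + (1−p*)·5.0000]/1.16 = 0.7017. B = V − Δ·S = 12.3296.
(1,1): S=246.0000. Δ = (V_up−V_dn)/(S_up−S_dn) = (0.0000−0.0000)/(302.5800−196.8000) = 0.0000. V = [p*·0.0000 + (1−p*)·0.0000]/1.16 = 0.0000. B = V − Δ·S = 0.0000.
(0,0): S=200.0000. Δ = (V_up−V_dn)/(S_up−S_dn) = (0.0000−0.7017)/(246.0000−160.0000) = -0.0082. V = [p*·0.0000 + (1−p*)·0.7017]/1.16 = 0.0985. B = V − Δ·S = 1.7303.
Check: Δ(0,0)·S0 + B(0,0) = 0.0985 = V0.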